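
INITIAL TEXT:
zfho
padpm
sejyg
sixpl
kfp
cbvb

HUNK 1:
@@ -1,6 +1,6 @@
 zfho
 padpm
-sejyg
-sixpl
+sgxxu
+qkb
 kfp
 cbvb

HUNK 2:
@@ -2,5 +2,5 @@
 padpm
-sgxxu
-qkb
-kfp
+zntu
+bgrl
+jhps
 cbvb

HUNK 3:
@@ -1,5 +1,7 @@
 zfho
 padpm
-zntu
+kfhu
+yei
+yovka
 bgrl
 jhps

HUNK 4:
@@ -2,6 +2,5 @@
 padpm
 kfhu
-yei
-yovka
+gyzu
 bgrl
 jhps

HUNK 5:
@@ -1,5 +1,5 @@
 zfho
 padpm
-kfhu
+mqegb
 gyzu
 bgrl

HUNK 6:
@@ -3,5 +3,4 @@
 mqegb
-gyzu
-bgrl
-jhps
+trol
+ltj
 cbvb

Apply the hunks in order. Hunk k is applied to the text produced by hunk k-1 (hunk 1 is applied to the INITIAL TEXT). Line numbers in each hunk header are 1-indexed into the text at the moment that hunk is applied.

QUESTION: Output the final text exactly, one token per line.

Hunk 1: at line 1 remove [sejyg,sixpl] add [sgxxu,qkb] -> 6 lines: zfho padpm sgxxu qkb kfp cbvb
Hunk 2: at line 2 remove [sgxxu,qkb,kfp] add [zntu,bgrl,jhps] -> 6 lines: zfho padpm zntu bgrl jhps cbvb
Hunk 3: at line 1 remove [zntu] add [kfhu,yei,yovka] -> 8 lines: zfho padpm kfhu yei yovka bgrl jhps cbvb
Hunk 4: at line 2 remove [yei,yovka] add [gyzu] -> 7 lines: zfho padpm kfhu gyzu bgrl jhps cbvb
Hunk 5: at line 1 remove [kfhu] add [mqegb] -> 7 lines: zfho padpm mqegb gyzu bgrl jhps cbvb
Hunk 6: at line 3 remove [gyzu,bgrl,jhps] add [trol,ltj] -> 6 lines: zfho padpm mqegb trol ltj cbvb

Answer: zfho
padpm
mqegb
trol
ltj
cbvb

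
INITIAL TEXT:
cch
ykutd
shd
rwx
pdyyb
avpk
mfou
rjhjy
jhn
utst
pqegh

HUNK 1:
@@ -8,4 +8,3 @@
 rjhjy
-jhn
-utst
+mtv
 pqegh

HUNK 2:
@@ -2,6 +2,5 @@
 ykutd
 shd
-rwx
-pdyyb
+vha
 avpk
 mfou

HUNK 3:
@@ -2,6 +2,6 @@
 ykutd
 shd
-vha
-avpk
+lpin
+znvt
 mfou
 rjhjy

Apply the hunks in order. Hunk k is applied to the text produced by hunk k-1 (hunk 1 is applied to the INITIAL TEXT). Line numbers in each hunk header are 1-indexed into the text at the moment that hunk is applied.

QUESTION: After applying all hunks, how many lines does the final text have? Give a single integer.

Answer: 9

Derivation:
Hunk 1: at line 8 remove [jhn,utst] add [mtv] -> 10 lines: cch ykutd shd rwx pdyyb avpk mfou rjhjy mtv pqegh
Hunk 2: at line 2 remove [rwx,pdyyb] add [vha] -> 9 lines: cch ykutd shd vha avpk mfou rjhjy mtv pqegh
Hunk 3: at line 2 remove [vha,avpk] add [lpin,znvt] -> 9 lines: cch ykutd shd lpin znvt mfou rjhjy mtv pqegh
Final line count: 9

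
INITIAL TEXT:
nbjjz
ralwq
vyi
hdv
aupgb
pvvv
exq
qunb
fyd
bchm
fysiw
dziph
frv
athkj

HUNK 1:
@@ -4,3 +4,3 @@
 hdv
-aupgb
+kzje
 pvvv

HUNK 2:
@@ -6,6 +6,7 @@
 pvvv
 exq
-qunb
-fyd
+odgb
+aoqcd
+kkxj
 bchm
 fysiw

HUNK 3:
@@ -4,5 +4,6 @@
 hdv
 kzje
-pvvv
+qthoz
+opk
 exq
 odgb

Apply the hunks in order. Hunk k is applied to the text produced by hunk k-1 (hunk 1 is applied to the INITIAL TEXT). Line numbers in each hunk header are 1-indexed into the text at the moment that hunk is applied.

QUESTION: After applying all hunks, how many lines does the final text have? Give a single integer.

Hunk 1: at line 4 remove [aupgb] add [kzje] -> 14 lines: nbjjz ralwq vyi hdv kzje pvvv exq qunb fyd bchm fysiw dziph frv athkj
Hunk 2: at line 6 remove [qunb,fyd] add [odgb,aoqcd,kkxj] -> 15 lines: nbjjz ralwq vyi hdv kzje pvvv exq odgb aoqcd kkxj bchm fysiw dziph frv athkj
Hunk 3: at line 4 remove [pvvv] add [qthoz,opk] -> 16 lines: nbjjz ralwq vyi hdv kzje qthoz opk exq odgb aoqcd kkxj bchm fysiw dziph frv athkj
Final line count: 16

Answer: 16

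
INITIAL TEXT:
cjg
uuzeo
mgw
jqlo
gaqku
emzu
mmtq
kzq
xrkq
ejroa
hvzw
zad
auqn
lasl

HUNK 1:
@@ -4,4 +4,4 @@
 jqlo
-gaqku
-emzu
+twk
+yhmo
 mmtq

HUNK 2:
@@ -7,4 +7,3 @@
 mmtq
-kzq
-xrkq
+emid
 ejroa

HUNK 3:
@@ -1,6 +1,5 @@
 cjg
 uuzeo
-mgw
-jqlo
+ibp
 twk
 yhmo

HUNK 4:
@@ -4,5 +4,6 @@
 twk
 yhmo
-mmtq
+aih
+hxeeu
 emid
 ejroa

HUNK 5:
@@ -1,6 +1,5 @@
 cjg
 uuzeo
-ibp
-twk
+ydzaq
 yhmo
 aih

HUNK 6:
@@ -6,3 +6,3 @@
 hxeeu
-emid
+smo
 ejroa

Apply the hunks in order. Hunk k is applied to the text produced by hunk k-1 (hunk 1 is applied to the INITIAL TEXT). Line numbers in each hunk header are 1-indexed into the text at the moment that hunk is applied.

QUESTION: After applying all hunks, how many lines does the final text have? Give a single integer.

Hunk 1: at line 4 remove [gaqku,emzu] add [twk,yhmo] -> 14 lines: cjg uuzeo mgw jqlo twk yhmo mmtq kzq xrkq ejroa hvzw zad auqn lasl
Hunk 2: at line 7 remove [kzq,xrkq] add [emid] -> 13 lines: cjg uuzeo mgw jqlo twk yhmo mmtq emid ejroa hvzw zad auqn lasl
Hunk 3: at line 1 remove [mgw,jqlo] add [ibp] -> 12 lines: cjg uuzeo ibp twk yhmo mmtq emid ejroa hvzw zad auqn lasl
Hunk 4: at line 4 remove [mmtq] add [aih,hxeeu] -> 13 lines: cjg uuzeo ibp twk yhmo aih hxeeu emid ejroa hvzw zad auqn lasl
Hunk 5: at line 1 remove [ibp,twk] add [ydzaq] -> 12 lines: cjg uuzeo ydzaq yhmo aih hxeeu emid ejroa hvzw zad auqn lasl
Hunk 6: at line 6 remove [emid] add [smo] -> 12 lines: cjg uuzeo ydzaq yhmo aih hxeeu smo ejroa hvzw zad auqn lasl
Final line count: 12

Answer: 12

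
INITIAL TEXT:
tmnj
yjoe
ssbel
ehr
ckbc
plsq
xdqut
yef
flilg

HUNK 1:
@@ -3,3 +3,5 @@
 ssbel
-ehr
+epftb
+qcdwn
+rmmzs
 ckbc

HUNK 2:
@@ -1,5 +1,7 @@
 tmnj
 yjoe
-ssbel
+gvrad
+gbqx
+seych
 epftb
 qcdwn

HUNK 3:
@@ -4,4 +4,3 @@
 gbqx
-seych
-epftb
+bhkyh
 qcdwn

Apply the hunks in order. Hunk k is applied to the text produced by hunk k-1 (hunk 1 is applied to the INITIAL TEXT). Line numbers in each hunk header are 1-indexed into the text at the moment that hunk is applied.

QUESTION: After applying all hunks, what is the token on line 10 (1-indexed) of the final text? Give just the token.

Hunk 1: at line 3 remove [ehr] add [epftb,qcdwn,rmmzs] -> 11 lines: tmnj yjoe ssbel epftb qcdwn rmmzs ckbc plsq xdqut yef flilg
Hunk 2: at line 1 remove [ssbel] add [gvrad,gbqx,seych] -> 13 lines: tmnj yjoe gvrad gbqx seych epftb qcdwn rmmzs ckbc plsq xdqut yef flilg
Hunk 3: at line 4 remove [seych,epftb] add [bhkyh] -> 12 lines: tmnj yjoe gvrad gbqx bhkyh qcdwn rmmzs ckbc plsq xdqut yef flilg
Final line 10: xdqut

Answer: xdqut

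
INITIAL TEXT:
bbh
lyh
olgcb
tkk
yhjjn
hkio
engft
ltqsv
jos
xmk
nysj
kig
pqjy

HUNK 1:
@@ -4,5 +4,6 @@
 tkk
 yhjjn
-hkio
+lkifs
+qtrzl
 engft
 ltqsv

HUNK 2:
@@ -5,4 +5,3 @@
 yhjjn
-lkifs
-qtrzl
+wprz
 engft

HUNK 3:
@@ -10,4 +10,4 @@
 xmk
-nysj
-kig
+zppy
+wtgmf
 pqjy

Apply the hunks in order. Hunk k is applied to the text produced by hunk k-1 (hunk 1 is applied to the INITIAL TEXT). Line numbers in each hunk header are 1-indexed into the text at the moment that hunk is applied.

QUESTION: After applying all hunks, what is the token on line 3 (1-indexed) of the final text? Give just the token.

Hunk 1: at line 4 remove [hkio] add [lkifs,qtrzl] -> 14 lines: bbh lyh olgcb tkk yhjjn lkifs qtrzl engft ltqsv jos xmk nysj kig pqjy
Hunk 2: at line 5 remove [lkifs,qtrzl] add [wprz] -> 13 lines: bbh lyh olgcb tkk yhjjn wprz engft ltqsv jos xmk nysj kig pqjy
Hunk 3: at line 10 remove [nysj,kig] add [zppy,wtgmf] -> 13 lines: bbh lyh olgcb tkk yhjjn wprz engft ltqsv jos xmk zppy wtgmf pqjy
Final line 3: olgcb

Answer: olgcb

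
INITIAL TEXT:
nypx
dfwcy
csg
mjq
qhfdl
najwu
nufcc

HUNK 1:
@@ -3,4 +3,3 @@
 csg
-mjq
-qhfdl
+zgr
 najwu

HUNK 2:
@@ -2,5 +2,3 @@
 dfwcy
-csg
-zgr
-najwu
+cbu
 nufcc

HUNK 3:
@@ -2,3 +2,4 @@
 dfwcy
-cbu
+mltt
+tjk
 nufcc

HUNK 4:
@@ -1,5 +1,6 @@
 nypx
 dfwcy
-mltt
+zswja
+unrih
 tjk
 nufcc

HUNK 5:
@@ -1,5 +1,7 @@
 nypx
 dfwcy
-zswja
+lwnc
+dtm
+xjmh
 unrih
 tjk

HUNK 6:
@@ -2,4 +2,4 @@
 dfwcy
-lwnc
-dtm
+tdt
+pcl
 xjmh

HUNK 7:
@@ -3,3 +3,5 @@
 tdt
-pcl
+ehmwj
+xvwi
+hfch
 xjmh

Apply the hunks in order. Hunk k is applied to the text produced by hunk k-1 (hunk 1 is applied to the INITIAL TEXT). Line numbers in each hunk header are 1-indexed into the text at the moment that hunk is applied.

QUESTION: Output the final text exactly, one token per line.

Hunk 1: at line 3 remove [mjq,qhfdl] add [zgr] -> 6 lines: nypx dfwcy csg zgr najwu nufcc
Hunk 2: at line 2 remove [csg,zgr,najwu] add [cbu] -> 4 lines: nypx dfwcy cbu nufcc
Hunk 3: at line 2 remove [cbu] add [mltt,tjk] -> 5 lines: nypx dfwcy mltt tjk nufcc
Hunk 4: at line 1 remove [mltt] add [zswja,unrih] -> 6 lines: nypx dfwcy zswja unrih tjk nufcc
Hunk 5: at line 1 remove [zswja] add [lwnc,dtm,xjmh] -> 8 lines: nypx dfwcy lwnc dtm xjmh unrih tjk nufcc
Hunk 6: at line 2 remove [lwnc,dtm] add [tdt,pcl] -> 8 lines: nypx dfwcy tdt pcl xjmh unrih tjk nufcc
Hunk 7: at line 3 remove [pcl] add [ehmwj,xvwi,hfch] -> 10 lines: nypx dfwcy tdt ehmwj xvwi hfch xjmh unrih tjk nufcc

Answer: nypx
dfwcy
tdt
ehmwj
xvwi
hfch
xjmh
unrih
tjk
nufcc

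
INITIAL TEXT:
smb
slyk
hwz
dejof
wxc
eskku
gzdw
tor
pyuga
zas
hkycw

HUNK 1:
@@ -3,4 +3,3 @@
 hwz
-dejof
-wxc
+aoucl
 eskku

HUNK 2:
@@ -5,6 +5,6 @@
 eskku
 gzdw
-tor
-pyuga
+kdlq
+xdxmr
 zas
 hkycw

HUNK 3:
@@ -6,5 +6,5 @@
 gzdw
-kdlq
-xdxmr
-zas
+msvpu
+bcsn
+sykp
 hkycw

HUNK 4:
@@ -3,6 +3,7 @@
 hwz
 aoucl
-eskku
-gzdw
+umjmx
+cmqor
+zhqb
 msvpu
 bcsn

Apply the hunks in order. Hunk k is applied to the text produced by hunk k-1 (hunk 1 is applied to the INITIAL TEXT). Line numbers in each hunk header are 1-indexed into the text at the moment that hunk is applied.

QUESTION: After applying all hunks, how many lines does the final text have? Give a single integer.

Answer: 11

Derivation:
Hunk 1: at line 3 remove [dejof,wxc] add [aoucl] -> 10 lines: smb slyk hwz aoucl eskku gzdw tor pyuga zas hkycw
Hunk 2: at line 5 remove [tor,pyuga] add [kdlq,xdxmr] -> 10 lines: smb slyk hwz aoucl eskku gzdw kdlq xdxmr zas hkycw
Hunk 3: at line 6 remove [kdlq,xdxmr,zas] add [msvpu,bcsn,sykp] -> 10 lines: smb slyk hwz aoucl eskku gzdw msvpu bcsn sykp hkycw
Hunk 4: at line 3 remove [eskku,gzdw] add [umjmx,cmqor,zhqb] -> 11 lines: smb slyk hwz aoucl umjmx cmqor zhqb msvpu bcsn sykp hkycw
Final line count: 11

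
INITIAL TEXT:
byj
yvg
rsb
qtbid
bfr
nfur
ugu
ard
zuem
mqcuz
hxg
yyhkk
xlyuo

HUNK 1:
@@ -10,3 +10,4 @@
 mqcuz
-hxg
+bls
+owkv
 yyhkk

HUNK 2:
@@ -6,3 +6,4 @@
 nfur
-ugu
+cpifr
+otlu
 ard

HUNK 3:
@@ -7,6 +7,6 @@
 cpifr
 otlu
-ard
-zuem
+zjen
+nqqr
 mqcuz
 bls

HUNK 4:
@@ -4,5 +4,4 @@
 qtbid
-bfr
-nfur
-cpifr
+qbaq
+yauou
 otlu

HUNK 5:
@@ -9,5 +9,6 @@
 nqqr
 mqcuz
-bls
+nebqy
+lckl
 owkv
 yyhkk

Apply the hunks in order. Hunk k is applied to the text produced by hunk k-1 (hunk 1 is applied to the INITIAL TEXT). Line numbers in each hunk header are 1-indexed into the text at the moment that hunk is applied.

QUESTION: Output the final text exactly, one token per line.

Answer: byj
yvg
rsb
qtbid
qbaq
yauou
otlu
zjen
nqqr
mqcuz
nebqy
lckl
owkv
yyhkk
xlyuo

Derivation:
Hunk 1: at line 10 remove [hxg] add [bls,owkv] -> 14 lines: byj yvg rsb qtbid bfr nfur ugu ard zuem mqcuz bls owkv yyhkk xlyuo
Hunk 2: at line 6 remove [ugu] add [cpifr,otlu] -> 15 lines: byj yvg rsb qtbid bfr nfur cpifr otlu ard zuem mqcuz bls owkv yyhkk xlyuo
Hunk 3: at line 7 remove [ard,zuem] add [zjen,nqqr] -> 15 lines: byj yvg rsb qtbid bfr nfur cpifr otlu zjen nqqr mqcuz bls owkv yyhkk xlyuo
Hunk 4: at line 4 remove [bfr,nfur,cpifr] add [qbaq,yauou] -> 14 lines: byj yvg rsb qtbid qbaq yauou otlu zjen nqqr mqcuz bls owkv yyhkk xlyuo
Hunk 5: at line 9 remove [bls] add [nebqy,lckl] -> 15 lines: byj yvg rsb qtbid qbaq yauou otlu zjen nqqr mqcuz nebqy lckl owkv yyhkk xlyuo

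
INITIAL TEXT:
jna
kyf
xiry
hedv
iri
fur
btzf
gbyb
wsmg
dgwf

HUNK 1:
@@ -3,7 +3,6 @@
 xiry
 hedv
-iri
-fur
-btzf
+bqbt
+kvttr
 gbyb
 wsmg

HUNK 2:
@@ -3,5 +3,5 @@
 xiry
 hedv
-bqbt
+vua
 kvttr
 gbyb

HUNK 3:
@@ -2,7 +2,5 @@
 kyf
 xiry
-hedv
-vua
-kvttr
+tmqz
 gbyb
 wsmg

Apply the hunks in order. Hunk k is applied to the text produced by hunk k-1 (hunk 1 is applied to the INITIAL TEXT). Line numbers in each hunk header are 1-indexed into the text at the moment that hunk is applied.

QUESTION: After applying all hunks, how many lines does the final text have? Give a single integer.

Answer: 7

Derivation:
Hunk 1: at line 3 remove [iri,fur,btzf] add [bqbt,kvttr] -> 9 lines: jna kyf xiry hedv bqbt kvttr gbyb wsmg dgwf
Hunk 2: at line 3 remove [bqbt] add [vua] -> 9 lines: jna kyf xiry hedv vua kvttr gbyb wsmg dgwf
Hunk 3: at line 2 remove [hedv,vua,kvttr] add [tmqz] -> 7 lines: jna kyf xiry tmqz gbyb wsmg dgwf
Final line count: 7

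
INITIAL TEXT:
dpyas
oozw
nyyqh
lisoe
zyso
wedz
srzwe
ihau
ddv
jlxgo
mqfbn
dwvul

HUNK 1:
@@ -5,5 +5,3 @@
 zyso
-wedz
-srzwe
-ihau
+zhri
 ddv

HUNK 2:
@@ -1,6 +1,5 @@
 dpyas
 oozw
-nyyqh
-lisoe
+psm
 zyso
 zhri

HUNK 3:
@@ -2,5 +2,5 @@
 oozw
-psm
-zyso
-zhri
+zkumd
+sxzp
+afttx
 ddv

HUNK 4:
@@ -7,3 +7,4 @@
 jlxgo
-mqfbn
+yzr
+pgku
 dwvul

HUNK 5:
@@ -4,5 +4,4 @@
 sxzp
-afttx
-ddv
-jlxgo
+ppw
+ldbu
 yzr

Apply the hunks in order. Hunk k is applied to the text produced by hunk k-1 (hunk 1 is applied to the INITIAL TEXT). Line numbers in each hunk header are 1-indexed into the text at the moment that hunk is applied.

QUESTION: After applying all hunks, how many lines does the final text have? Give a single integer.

Answer: 9

Derivation:
Hunk 1: at line 5 remove [wedz,srzwe,ihau] add [zhri] -> 10 lines: dpyas oozw nyyqh lisoe zyso zhri ddv jlxgo mqfbn dwvul
Hunk 2: at line 1 remove [nyyqh,lisoe] add [psm] -> 9 lines: dpyas oozw psm zyso zhri ddv jlxgo mqfbn dwvul
Hunk 3: at line 2 remove [psm,zyso,zhri] add [zkumd,sxzp,afttx] -> 9 lines: dpyas oozw zkumd sxzp afttx ddv jlxgo mqfbn dwvul
Hunk 4: at line 7 remove [mqfbn] add [yzr,pgku] -> 10 lines: dpyas oozw zkumd sxzp afttx ddv jlxgo yzr pgku dwvul
Hunk 5: at line 4 remove [afttx,ddv,jlxgo] add [ppw,ldbu] -> 9 lines: dpyas oozw zkumd sxzp ppw ldbu yzr pgku dwvul
Final line count: 9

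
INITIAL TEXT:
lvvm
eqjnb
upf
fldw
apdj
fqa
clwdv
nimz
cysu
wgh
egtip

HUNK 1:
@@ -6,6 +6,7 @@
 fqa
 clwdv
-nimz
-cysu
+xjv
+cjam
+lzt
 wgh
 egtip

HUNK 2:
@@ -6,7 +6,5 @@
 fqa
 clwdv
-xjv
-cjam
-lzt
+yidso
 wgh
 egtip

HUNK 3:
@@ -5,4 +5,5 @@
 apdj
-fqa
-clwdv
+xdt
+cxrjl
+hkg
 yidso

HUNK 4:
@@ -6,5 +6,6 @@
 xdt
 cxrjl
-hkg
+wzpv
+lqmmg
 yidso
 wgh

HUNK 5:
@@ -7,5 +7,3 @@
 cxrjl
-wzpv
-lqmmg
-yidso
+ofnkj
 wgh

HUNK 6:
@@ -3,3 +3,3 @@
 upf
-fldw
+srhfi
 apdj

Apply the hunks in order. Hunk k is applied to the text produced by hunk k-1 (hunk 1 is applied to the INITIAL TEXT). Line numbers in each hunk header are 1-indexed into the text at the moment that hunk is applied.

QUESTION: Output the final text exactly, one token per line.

Answer: lvvm
eqjnb
upf
srhfi
apdj
xdt
cxrjl
ofnkj
wgh
egtip

Derivation:
Hunk 1: at line 6 remove [nimz,cysu] add [xjv,cjam,lzt] -> 12 lines: lvvm eqjnb upf fldw apdj fqa clwdv xjv cjam lzt wgh egtip
Hunk 2: at line 6 remove [xjv,cjam,lzt] add [yidso] -> 10 lines: lvvm eqjnb upf fldw apdj fqa clwdv yidso wgh egtip
Hunk 3: at line 5 remove [fqa,clwdv] add [xdt,cxrjl,hkg] -> 11 lines: lvvm eqjnb upf fldw apdj xdt cxrjl hkg yidso wgh egtip
Hunk 4: at line 6 remove [hkg] add [wzpv,lqmmg] -> 12 lines: lvvm eqjnb upf fldw apdj xdt cxrjl wzpv lqmmg yidso wgh egtip
Hunk 5: at line 7 remove [wzpv,lqmmg,yidso] add [ofnkj] -> 10 lines: lvvm eqjnb upf fldw apdj xdt cxrjl ofnkj wgh egtip
Hunk 6: at line 3 remove [fldw] add [srhfi] -> 10 lines: lvvm eqjnb upf srhfi apdj xdt cxrjl ofnkj wgh egtip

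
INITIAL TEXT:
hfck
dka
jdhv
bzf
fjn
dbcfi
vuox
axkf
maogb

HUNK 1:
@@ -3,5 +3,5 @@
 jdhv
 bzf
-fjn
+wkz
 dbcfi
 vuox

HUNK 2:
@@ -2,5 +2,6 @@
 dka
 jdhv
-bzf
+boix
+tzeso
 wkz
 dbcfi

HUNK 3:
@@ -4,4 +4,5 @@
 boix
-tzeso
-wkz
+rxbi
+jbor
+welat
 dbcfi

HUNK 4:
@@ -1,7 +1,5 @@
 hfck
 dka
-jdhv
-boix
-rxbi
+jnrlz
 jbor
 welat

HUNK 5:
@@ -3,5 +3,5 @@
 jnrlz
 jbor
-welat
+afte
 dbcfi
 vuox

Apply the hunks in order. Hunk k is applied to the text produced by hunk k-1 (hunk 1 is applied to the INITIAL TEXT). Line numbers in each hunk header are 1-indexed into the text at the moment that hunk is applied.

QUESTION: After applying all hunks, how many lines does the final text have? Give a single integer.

Answer: 9

Derivation:
Hunk 1: at line 3 remove [fjn] add [wkz] -> 9 lines: hfck dka jdhv bzf wkz dbcfi vuox axkf maogb
Hunk 2: at line 2 remove [bzf] add [boix,tzeso] -> 10 lines: hfck dka jdhv boix tzeso wkz dbcfi vuox axkf maogb
Hunk 3: at line 4 remove [tzeso,wkz] add [rxbi,jbor,welat] -> 11 lines: hfck dka jdhv boix rxbi jbor welat dbcfi vuox axkf maogb
Hunk 4: at line 1 remove [jdhv,boix,rxbi] add [jnrlz] -> 9 lines: hfck dka jnrlz jbor welat dbcfi vuox axkf maogb
Hunk 5: at line 3 remove [welat] add [afte] -> 9 lines: hfck dka jnrlz jbor afte dbcfi vuox axkf maogb
Final line count: 9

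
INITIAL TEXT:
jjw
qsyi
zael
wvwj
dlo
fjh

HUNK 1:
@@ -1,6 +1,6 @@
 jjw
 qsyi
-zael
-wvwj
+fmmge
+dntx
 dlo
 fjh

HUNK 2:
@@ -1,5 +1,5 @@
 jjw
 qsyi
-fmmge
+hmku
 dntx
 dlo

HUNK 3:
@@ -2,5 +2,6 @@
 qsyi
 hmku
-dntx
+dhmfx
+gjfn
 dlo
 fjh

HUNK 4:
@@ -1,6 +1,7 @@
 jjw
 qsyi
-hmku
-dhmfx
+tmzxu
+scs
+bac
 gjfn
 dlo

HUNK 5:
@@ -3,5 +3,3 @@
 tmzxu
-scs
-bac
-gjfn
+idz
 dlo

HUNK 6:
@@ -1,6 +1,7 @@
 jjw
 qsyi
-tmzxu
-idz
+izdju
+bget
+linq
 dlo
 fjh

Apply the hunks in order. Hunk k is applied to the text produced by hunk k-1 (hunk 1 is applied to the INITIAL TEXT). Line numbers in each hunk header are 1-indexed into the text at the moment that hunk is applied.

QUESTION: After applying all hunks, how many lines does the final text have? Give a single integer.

Answer: 7

Derivation:
Hunk 1: at line 1 remove [zael,wvwj] add [fmmge,dntx] -> 6 lines: jjw qsyi fmmge dntx dlo fjh
Hunk 2: at line 1 remove [fmmge] add [hmku] -> 6 lines: jjw qsyi hmku dntx dlo fjh
Hunk 3: at line 2 remove [dntx] add [dhmfx,gjfn] -> 7 lines: jjw qsyi hmku dhmfx gjfn dlo fjh
Hunk 4: at line 1 remove [hmku,dhmfx] add [tmzxu,scs,bac] -> 8 lines: jjw qsyi tmzxu scs bac gjfn dlo fjh
Hunk 5: at line 3 remove [scs,bac,gjfn] add [idz] -> 6 lines: jjw qsyi tmzxu idz dlo fjh
Hunk 6: at line 1 remove [tmzxu,idz] add [izdju,bget,linq] -> 7 lines: jjw qsyi izdju bget linq dlo fjh
Final line count: 7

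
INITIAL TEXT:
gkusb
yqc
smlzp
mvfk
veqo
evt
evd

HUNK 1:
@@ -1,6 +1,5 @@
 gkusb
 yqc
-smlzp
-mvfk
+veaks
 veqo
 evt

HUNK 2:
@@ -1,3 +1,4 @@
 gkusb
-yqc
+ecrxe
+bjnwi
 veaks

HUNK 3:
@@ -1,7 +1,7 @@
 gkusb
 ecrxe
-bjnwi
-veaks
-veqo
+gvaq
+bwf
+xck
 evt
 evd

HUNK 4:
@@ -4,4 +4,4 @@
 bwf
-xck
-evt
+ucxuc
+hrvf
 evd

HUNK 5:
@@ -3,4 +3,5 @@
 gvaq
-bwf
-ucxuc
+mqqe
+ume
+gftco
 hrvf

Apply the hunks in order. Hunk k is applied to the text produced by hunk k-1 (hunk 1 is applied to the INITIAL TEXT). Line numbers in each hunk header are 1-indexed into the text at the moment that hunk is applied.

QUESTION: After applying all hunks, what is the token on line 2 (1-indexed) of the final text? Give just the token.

Answer: ecrxe

Derivation:
Hunk 1: at line 1 remove [smlzp,mvfk] add [veaks] -> 6 lines: gkusb yqc veaks veqo evt evd
Hunk 2: at line 1 remove [yqc] add [ecrxe,bjnwi] -> 7 lines: gkusb ecrxe bjnwi veaks veqo evt evd
Hunk 3: at line 1 remove [bjnwi,veaks,veqo] add [gvaq,bwf,xck] -> 7 lines: gkusb ecrxe gvaq bwf xck evt evd
Hunk 4: at line 4 remove [xck,evt] add [ucxuc,hrvf] -> 7 lines: gkusb ecrxe gvaq bwf ucxuc hrvf evd
Hunk 5: at line 3 remove [bwf,ucxuc] add [mqqe,ume,gftco] -> 8 lines: gkusb ecrxe gvaq mqqe ume gftco hrvf evd
Final line 2: ecrxe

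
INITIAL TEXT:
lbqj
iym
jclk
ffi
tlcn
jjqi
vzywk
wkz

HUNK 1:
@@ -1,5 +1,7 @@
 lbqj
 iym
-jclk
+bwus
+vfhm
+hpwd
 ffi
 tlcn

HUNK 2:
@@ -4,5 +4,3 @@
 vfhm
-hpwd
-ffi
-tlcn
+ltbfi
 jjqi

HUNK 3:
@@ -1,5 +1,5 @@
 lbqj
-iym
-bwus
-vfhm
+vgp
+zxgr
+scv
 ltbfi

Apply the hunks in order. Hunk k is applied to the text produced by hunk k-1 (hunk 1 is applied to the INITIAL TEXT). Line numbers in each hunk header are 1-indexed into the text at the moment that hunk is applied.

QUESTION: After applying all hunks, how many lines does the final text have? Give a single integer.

Hunk 1: at line 1 remove [jclk] add [bwus,vfhm,hpwd] -> 10 lines: lbqj iym bwus vfhm hpwd ffi tlcn jjqi vzywk wkz
Hunk 2: at line 4 remove [hpwd,ffi,tlcn] add [ltbfi] -> 8 lines: lbqj iym bwus vfhm ltbfi jjqi vzywk wkz
Hunk 3: at line 1 remove [iym,bwus,vfhm] add [vgp,zxgr,scv] -> 8 lines: lbqj vgp zxgr scv ltbfi jjqi vzywk wkz
Final line count: 8

Answer: 8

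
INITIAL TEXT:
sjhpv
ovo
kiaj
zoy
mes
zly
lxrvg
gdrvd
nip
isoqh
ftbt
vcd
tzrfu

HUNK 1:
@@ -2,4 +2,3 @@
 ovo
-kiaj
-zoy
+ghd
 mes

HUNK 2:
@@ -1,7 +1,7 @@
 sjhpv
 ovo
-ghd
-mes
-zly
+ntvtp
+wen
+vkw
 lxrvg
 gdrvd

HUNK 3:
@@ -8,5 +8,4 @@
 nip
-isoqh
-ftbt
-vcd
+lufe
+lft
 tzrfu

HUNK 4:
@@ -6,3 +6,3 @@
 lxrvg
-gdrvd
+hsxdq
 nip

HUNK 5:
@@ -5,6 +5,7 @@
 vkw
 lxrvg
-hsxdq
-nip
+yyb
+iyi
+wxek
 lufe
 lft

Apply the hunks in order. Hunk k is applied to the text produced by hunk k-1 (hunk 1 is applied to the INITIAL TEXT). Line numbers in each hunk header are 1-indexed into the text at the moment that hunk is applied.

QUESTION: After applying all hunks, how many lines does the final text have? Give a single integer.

Hunk 1: at line 2 remove [kiaj,zoy] add [ghd] -> 12 lines: sjhpv ovo ghd mes zly lxrvg gdrvd nip isoqh ftbt vcd tzrfu
Hunk 2: at line 1 remove [ghd,mes,zly] add [ntvtp,wen,vkw] -> 12 lines: sjhpv ovo ntvtp wen vkw lxrvg gdrvd nip isoqh ftbt vcd tzrfu
Hunk 3: at line 8 remove [isoqh,ftbt,vcd] add [lufe,lft] -> 11 lines: sjhpv ovo ntvtp wen vkw lxrvg gdrvd nip lufe lft tzrfu
Hunk 4: at line 6 remove [gdrvd] add [hsxdq] -> 11 lines: sjhpv ovo ntvtp wen vkw lxrvg hsxdq nip lufe lft tzrfu
Hunk 5: at line 5 remove [hsxdq,nip] add [yyb,iyi,wxek] -> 12 lines: sjhpv ovo ntvtp wen vkw lxrvg yyb iyi wxek lufe lft tzrfu
Final line count: 12

Answer: 12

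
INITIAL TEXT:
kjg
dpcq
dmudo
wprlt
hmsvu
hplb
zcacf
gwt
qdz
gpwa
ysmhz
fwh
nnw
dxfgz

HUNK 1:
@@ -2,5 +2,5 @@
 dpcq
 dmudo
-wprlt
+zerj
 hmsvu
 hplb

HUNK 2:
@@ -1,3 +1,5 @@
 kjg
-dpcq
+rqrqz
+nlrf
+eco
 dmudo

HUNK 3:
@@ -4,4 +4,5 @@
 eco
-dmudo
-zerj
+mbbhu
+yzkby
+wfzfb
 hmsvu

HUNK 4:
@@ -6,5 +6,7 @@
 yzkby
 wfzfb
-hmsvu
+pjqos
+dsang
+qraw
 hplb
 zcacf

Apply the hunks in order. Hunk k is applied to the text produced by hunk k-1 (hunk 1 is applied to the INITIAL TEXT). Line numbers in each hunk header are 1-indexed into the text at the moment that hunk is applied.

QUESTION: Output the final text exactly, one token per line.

Answer: kjg
rqrqz
nlrf
eco
mbbhu
yzkby
wfzfb
pjqos
dsang
qraw
hplb
zcacf
gwt
qdz
gpwa
ysmhz
fwh
nnw
dxfgz

Derivation:
Hunk 1: at line 2 remove [wprlt] add [zerj] -> 14 lines: kjg dpcq dmudo zerj hmsvu hplb zcacf gwt qdz gpwa ysmhz fwh nnw dxfgz
Hunk 2: at line 1 remove [dpcq] add [rqrqz,nlrf,eco] -> 16 lines: kjg rqrqz nlrf eco dmudo zerj hmsvu hplb zcacf gwt qdz gpwa ysmhz fwh nnw dxfgz
Hunk 3: at line 4 remove [dmudo,zerj] add [mbbhu,yzkby,wfzfb] -> 17 lines: kjg rqrqz nlrf eco mbbhu yzkby wfzfb hmsvu hplb zcacf gwt qdz gpwa ysmhz fwh nnw dxfgz
Hunk 4: at line 6 remove [hmsvu] add [pjqos,dsang,qraw] -> 19 lines: kjg rqrqz nlrf eco mbbhu yzkby wfzfb pjqos dsang qraw hplb zcacf gwt qdz gpwa ysmhz fwh nnw dxfgz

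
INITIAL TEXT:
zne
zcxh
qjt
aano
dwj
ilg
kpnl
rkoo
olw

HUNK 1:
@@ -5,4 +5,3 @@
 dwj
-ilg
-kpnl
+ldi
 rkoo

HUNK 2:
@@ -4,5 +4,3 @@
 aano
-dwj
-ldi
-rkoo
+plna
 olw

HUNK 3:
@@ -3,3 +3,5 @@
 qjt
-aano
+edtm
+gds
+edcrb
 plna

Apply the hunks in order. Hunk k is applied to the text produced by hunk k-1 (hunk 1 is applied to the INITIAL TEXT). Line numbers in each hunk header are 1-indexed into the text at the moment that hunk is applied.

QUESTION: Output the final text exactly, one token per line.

Hunk 1: at line 5 remove [ilg,kpnl] add [ldi] -> 8 lines: zne zcxh qjt aano dwj ldi rkoo olw
Hunk 2: at line 4 remove [dwj,ldi,rkoo] add [plna] -> 6 lines: zne zcxh qjt aano plna olw
Hunk 3: at line 3 remove [aano] add [edtm,gds,edcrb] -> 8 lines: zne zcxh qjt edtm gds edcrb plna olw

Answer: zne
zcxh
qjt
edtm
gds
edcrb
plna
olw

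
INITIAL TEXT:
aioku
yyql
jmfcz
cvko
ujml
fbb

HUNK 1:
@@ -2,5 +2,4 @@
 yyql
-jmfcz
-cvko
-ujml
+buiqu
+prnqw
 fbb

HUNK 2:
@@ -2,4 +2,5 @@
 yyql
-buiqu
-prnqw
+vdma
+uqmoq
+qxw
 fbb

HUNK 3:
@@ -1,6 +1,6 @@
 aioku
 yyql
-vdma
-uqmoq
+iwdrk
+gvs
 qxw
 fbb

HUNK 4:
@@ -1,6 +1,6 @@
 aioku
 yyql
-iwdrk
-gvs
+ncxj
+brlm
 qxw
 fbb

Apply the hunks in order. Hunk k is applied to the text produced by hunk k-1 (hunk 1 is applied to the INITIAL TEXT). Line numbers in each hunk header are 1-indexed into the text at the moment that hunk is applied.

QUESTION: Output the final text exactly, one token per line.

Answer: aioku
yyql
ncxj
brlm
qxw
fbb

Derivation:
Hunk 1: at line 2 remove [jmfcz,cvko,ujml] add [buiqu,prnqw] -> 5 lines: aioku yyql buiqu prnqw fbb
Hunk 2: at line 2 remove [buiqu,prnqw] add [vdma,uqmoq,qxw] -> 6 lines: aioku yyql vdma uqmoq qxw fbb
Hunk 3: at line 1 remove [vdma,uqmoq] add [iwdrk,gvs] -> 6 lines: aioku yyql iwdrk gvs qxw fbb
Hunk 4: at line 1 remove [iwdrk,gvs] add [ncxj,brlm] -> 6 lines: aioku yyql ncxj brlm qxw fbb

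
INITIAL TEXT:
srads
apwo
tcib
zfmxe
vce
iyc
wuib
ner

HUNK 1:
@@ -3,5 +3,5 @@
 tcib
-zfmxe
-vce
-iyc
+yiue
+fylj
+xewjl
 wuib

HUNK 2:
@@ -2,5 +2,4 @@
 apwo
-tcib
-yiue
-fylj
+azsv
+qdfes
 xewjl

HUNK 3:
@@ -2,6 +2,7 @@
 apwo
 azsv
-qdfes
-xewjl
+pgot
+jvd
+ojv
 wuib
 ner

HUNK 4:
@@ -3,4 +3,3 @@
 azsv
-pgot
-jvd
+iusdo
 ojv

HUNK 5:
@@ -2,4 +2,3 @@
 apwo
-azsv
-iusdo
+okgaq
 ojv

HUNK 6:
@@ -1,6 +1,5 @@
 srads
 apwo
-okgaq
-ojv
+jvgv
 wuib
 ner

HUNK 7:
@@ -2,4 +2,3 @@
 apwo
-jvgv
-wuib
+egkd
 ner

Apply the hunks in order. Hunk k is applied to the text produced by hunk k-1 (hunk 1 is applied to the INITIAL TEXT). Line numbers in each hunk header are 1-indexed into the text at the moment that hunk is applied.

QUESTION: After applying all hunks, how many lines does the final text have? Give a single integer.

Answer: 4

Derivation:
Hunk 1: at line 3 remove [zfmxe,vce,iyc] add [yiue,fylj,xewjl] -> 8 lines: srads apwo tcib yiue fylj xewjl wuib ner
Hunk 2: at line 2 remove [tcib,yiue,fylj] add [azsv,qdfes] -> 7 lines: srads apwo azsv qdfes xewjl wuib ner
Hunk 3: at line 2 remove [qdfes,xewjl] add [pgot,jvd,ojv] -> 8 lines: srads apwo azsv pgot jvd ojv wuib ner
Hunk 4: at line 3 remove [pgot,jvd] add [iusdo] -> 7 lines: srads apwo azsv iusdo ojv wuib ner
Hunk 5: at line 2 remove [azsv,iusdo] add [okgaq] -> 6 lines: srads apwo okgaq ojv wuib ner
Hunk 6: at line 1 remove [okgaq,ojv] add [jvgv] -> 5 lines: srads apwo jvgv wuib ner
Hunk 7: at line 2 remove [jvgv,wuib] add [egkd] -> 4 lines: srads apwo egkd ner
Final line count: 4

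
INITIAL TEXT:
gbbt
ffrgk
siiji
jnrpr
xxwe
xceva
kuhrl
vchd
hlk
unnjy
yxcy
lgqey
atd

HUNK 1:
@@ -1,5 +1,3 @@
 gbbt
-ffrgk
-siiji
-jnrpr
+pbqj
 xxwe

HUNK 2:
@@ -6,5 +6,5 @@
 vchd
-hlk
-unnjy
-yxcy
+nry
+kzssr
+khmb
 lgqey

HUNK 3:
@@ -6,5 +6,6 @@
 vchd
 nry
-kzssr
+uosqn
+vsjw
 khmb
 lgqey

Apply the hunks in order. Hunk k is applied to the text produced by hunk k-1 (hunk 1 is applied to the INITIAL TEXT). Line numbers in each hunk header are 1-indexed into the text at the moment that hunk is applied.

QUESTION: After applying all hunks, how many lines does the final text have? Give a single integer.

Answer: 12

Derivation:
Hunk 1: at line 1 remove [ffrgk,siiji,jnrpr] add [pbqj] -> 11 lines: gbbt pbqj xxwe xceva kuhrl vchd hlk unnjy yxcy lgqey atd
Hunk 2: at line 6 remove [hlk,unnjy,yxcy] add [nry,kzssr,khmb] -> 11 lines: gbbt pbqj xxwe xceva kuhrl vchd nry kzssr khmb lgqey atd
Hunk 3: at line 6 remove [kzssr] add [uosqn,vsjw] -> 12 lines: gbbt pbqj xxwe xceva kuhrl vchd nry uosqn vsjw khmb lgqey atd
Final line count: 12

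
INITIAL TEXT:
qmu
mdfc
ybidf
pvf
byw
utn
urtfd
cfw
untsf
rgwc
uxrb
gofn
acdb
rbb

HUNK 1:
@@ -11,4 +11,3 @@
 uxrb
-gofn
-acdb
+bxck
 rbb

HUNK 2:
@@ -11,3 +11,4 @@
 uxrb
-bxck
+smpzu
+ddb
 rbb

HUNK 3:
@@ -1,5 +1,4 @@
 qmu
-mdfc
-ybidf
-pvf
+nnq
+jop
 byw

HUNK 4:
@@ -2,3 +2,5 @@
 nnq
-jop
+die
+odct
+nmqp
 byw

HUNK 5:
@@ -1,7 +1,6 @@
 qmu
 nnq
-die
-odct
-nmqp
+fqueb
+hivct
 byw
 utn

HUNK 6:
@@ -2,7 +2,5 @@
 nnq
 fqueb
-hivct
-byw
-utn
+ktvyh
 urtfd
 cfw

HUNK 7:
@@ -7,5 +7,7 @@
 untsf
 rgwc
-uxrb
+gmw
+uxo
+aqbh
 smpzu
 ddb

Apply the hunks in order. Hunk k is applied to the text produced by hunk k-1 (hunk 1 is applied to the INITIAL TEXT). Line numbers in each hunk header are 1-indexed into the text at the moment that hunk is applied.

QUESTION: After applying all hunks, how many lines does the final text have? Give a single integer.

Answer: 14

Derivation:
Hunk 1: at line 11 remove [gofn,acdb] add [bxck] -> 13 lines: qmu mdfc ybidf pvf byw utn urtfd cfw untsf rgwc uxrb bxck rbb
Hunk 2: at line 11 remove [bxck] add [smpzu,ddb] -> 14 lines: qmu mdfc ybidf pvf byw utn urtfd cfw untsf rgwc uxrb smpzu ddb rbb
Hunk 3: at line 1 remove [mdfc,ybidf,pvf] add [nnq,jop] -> 13 lines: qmu nnq jop byw utn urtfd cfw untsf rgwc uxrb smpzu ddb rbb
Hunk 4: at line 2 remove [jop] add [die,odct,nmqp] -> 15 lines: qmu nnq die odct nmqp byw utn urtfd cfw untsf rgwc uxrb smpzu ddb rbb
Hunk 5: at line 1 remove [die,odct,nmqp] add [fqueb,hivct] -> 14 lines: qmu nnq fqueb hivct byw utn urtfd cfw untsf rgwc uxrb smpzu ddb rbb
Hunk 6: at line 2 remove [hivct,byw,utn] add [ktvyh] -> 12 lines: qmu nnq fqueb ktvyh urtfd cfw untsf rgwc uxrb smpzu ddb rbb
Hunk 7: at line 7 remove [uxrb] add [gmw,uxo,aqbh] -> 14 lines: qmu nnq fqueb ktvyh urtfd cfw untsf rgwc gmw uxo aqbh smpzu ddb rbb
Final line count: 14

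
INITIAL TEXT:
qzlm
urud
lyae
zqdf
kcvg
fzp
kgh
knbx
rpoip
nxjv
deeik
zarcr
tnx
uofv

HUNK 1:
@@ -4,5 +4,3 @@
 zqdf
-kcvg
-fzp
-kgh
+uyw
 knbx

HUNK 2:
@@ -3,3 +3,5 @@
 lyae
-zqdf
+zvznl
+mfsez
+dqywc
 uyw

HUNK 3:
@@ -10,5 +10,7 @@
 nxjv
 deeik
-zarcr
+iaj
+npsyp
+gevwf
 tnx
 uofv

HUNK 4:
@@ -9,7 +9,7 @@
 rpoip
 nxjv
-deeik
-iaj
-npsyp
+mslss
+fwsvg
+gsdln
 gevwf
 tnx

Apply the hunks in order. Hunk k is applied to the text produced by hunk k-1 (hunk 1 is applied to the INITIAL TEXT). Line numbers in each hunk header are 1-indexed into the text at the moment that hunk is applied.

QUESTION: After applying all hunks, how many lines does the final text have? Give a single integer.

Answer: 16

Derivation:
Hunk 1: at line 4 remove [kcvg,fzp,kgh] add [uyw] -> 12 lines: qzlm urud lyae zqdf uyw knbx rpoip nxjv deeik zarcr tnx uofv
Hunk 2: at line 3 remove [zqdf] add [zvznl,mfsez,dqywc] -> 14 lines: qzlm urud lyae zvznl mfsez dqywc uyw knbx rpoip nxjv deeik zarcr tnx uofv
Hunk 3: at line 10 remove [zarcr] add [iaj,npsyp,gevwf] -> 16 lines: qzlm urud lyae zvznl mfsez dqywc uyw knbx rpoip nxjv deeik iaj npsyp gevwf tnx uofv
Hunk 4: at line 9 remove [deeik,iaj,npsyp] add [mslss,fwsvg,gsdln] -> 16 lines: qzlm urud lyae zvznl mfsez dqywc uyw knbx rpoip nxjv mslss fwsvg gsdln gevwf tnx uofv
Final line count: 16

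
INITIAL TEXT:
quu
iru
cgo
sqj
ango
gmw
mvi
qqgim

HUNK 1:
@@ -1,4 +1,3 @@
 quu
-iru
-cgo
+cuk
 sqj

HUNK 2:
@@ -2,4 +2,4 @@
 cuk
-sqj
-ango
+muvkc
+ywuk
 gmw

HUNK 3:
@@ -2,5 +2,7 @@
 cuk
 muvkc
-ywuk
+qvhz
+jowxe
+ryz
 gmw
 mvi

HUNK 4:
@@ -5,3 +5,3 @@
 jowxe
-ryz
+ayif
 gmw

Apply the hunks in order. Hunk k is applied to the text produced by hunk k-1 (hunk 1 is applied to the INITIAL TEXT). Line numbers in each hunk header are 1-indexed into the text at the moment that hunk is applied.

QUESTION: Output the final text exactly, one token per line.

Hunk 1: at line 1 remove [iru,cgo] add [cuk] -> 7 lines: quu cuk sqj ango gmw mvi qqgim
Hunk 2: at line 2 remove [sqj,ango] add [muvkc,ywuk] -> 7 lines: quu cuk muvkc ywuk gmw mvi qqgim
Hunk 3: at line 2 remove [ywuk] add [qvhz,jowxe,ryz] -> 9 lines: quu cuk muvkc qvhz jowxe ryz gmw mvi qqgim
Hunk 4: at line 5 remove [ryz] add [ayif] -> 9 lines: quu cuk muvkc qvhz jowxe ayif gmw mvi qqgim

Answer: quu
cuk
muvkc
qvhz
jowxe
ayif
gmw
mvi
qqgim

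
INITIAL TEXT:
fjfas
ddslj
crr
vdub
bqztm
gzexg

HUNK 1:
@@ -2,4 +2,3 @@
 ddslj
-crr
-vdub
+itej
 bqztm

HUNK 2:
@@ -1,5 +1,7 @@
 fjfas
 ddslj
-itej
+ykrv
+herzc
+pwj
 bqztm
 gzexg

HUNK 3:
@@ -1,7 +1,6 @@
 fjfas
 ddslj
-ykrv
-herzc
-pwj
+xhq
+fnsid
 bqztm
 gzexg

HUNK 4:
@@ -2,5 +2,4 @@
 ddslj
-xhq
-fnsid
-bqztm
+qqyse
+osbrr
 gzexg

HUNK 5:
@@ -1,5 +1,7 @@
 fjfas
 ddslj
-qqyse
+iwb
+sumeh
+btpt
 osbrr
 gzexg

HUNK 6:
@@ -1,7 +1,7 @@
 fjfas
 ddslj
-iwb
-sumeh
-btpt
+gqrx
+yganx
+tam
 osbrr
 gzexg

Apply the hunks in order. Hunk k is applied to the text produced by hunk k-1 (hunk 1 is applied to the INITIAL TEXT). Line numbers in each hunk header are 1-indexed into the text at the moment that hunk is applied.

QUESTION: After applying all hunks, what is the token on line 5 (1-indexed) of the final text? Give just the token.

Hunk 1: at line 2 remove [crr,vdub] add [itej] -> 5 lines: fjfas ddslj itej bqztm gzexg
Hunk 2: at line 1 remove [itej] add [ykrv,herzc,pwj] -> 7 lines: fjfas ddslj ykrv herzc pwj bqztm gzexg
Hunk 3: at line 1 remove [ykrv,herzc,pwj] add [xhq,fnsid] -> 6 lines: fjfas ddslj xhq fnsid bqztm gzexg
Hunk 4: at line 2 remove [xhq,fnsid,bqztm] add [qqyse,osbrr] -> 5 lines: fjfas ddslj qqyse osbrr gzexg
Hunk 5: at line 1 remove [qqyse] add [iwb,sumeh,btpt] -> 7 lines: fjfas ddslj iwb sumeh btpt osbrr gzexg
Hunk 6: at line 1 remove [iwb,sumeh,btpt] add [gqrx,yganx,tam] -> 7 lines: fjfas ddslj gqrx yganx tam osbrr gzexg
Final line 5: tam

Answer: tam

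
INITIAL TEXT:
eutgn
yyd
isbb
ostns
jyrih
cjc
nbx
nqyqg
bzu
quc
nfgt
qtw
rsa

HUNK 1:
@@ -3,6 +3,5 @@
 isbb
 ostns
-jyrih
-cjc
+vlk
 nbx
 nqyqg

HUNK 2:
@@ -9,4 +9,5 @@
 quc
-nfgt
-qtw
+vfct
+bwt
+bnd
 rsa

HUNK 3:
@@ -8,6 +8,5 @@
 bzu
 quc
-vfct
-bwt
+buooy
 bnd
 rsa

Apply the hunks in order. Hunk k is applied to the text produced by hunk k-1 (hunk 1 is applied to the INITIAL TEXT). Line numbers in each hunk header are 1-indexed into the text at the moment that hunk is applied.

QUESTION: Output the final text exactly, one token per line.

Answer: eutgn
yyd
isbb
ostns
vlk
nbx
nqyqg
bzu
quc
buooy
bnd
rsa

Derivation:
Hunk 1: at line 3 remove [jyrih,cjc] add [vlk] -> 12 lines: eutgn yyd isbb ostns vlk nbx nqyqg bzu quc nfgt qtw rsa
Hunk 2: at line 9 remove [nfgt,qtw] add [vfct,bwt,bnd] -> 13 lines: eutgn yyd isbb ostns vlk nbx nqyqg bzu quc vfct bwt bnd rsa
Hunk 3: at line 8 remove [vfct,bwt] add [buooy] -> 12 lines: eutgn yyd isbb ostns vlk nbx nqyqg bzu quc buooy bnd rsa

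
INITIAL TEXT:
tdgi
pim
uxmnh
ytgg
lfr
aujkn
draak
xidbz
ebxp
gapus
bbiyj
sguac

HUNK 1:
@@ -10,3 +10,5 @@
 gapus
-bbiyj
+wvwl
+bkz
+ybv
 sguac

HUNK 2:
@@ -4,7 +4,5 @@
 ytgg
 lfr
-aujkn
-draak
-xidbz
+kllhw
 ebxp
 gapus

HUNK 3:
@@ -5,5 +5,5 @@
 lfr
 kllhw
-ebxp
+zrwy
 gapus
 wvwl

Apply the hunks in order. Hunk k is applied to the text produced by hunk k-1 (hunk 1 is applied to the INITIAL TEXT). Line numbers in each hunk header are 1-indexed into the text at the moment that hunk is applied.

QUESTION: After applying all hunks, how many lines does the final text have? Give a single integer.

Answer: 12

Derivation:
Hunk 1: at line 10 remove [bbiyj] add [wvwl,bkz,ybv] -> 14 lines: tdgi pim uxmnh ytgg lfr aujkn draak xidbz ebxp gapus wvwl bkz ybv sguac
Hunk 2: at line 4 remove [aujkn,draak,xidbz] add [kllhw] -> 12 lines: tdgi pim uxmnh ytgg lfr kllhw ebxp gapus wvwl bkz ybv sguac
Hunk 3: at line 5 remove [ebxp] add [zrwy] -> 12 lines: tdgi pim uxmnh ytgg lfr kllhw zrwy gapus wvwl bkz ybv sguac
Final line count: 12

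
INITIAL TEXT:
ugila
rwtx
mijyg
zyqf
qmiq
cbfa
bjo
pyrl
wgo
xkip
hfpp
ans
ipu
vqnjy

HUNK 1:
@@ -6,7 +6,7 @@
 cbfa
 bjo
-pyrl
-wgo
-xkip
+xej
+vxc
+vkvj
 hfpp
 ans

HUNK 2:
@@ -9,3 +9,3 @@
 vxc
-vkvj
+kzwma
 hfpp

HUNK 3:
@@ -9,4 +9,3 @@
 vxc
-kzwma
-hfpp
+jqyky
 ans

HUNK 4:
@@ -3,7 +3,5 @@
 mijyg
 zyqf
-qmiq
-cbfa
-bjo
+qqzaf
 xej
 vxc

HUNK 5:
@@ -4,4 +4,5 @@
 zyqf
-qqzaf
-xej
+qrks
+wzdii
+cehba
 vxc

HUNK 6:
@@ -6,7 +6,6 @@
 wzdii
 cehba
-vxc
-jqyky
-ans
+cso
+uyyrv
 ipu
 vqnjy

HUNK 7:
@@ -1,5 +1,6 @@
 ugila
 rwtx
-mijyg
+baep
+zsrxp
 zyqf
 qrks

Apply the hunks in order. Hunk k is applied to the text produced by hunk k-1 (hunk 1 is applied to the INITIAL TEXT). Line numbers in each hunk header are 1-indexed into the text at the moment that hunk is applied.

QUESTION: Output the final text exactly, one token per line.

Hunk 1: at line 6 remove [pyrl,wgo,xkip] add [xej,vxc,vkvj] -> 14 lines: ugila rwtx mijyg zyqf qmiq cbfa bjo xej vxc vkvj hfpp ans ipu vqnjy
Hunk 2: at line 9 remove [vkvj] add [kzwma] -> 14 lines: ugila rwtx mijyg zyqf qmiq cbfa bjo xej vxc kzwma hfpp ans ipu vqnjy
Hunk 3: at line 9 remove [kzwma,hfpp] add [jqyky] -> 13 lines: ugila rwtx mijyg zyqf qmiq cbfa bjo xej vxc jqyky ans ipu vqnjy
Hunk 4: at line 3 remove [qmiq,cbfa,bjo] add [qqzaf] -> 11 lines: ugila rwtx mijyg zyqf qqzaf xej vxc jqyky ans ipu vqnjy
Hunk 5: at line 4 remove [qqzaf,xej] add [qrks,wzdii,cehba] -> 12 lines: ugila rwtx mijyg zyqf qrks wzdii cehba vxc jqyky ans ipu vqnjy
Hunk 6: at line 6 remove [vxc,jqyky,ans] add [cso,uyyrv] -> 11 lines: ugila rwtx mijyg zyqf qrks wzdii cehba cso uyyrv ipu vqnjy
Hunk 7: at line 1 remove [mijyg] add [baep,zsrxp] -> 12 lines: ugila rwtx baep zsrxp zyqf qrks wzdii cehba cso uyyrv ipu vqnjy

Answer: ugila
rwtx
baep
zsrxp
zyqf
qrks
wzdii
cehba
cso
uyyrv
ipu
vqnjy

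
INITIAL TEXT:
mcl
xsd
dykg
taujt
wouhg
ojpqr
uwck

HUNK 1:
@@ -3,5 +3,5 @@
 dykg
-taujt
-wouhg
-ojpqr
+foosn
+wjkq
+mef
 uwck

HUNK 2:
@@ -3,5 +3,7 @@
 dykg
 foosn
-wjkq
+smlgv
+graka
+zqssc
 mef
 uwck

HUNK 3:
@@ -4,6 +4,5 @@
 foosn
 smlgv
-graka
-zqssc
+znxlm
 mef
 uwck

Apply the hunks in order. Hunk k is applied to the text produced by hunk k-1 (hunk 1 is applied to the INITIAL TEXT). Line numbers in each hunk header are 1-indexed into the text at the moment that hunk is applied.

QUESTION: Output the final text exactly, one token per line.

Answer: mcl
xsd
dykg
foosn
smlgv
znxlm
mef
uwck

Derivation:
Hunk 1: at line 3 remove [taujt,wouhg,ojpqr] add [foosn,wjkq,mef] -> 7 lines: mcl xsd dykg foosn wjkq mef uwck
Hunk 2: at line 3 remove [wjkq] add [smlgv,graka,zqssc] -> 9 lines: mcl xsd dykg foosn smlgv graka zqssc mef uwck
Hunk 3: at line 4 remove [graka,zqssc] add [znxlm] -> 8 lines: mcl xsd dykg foosn smlgv znxlm mef uwck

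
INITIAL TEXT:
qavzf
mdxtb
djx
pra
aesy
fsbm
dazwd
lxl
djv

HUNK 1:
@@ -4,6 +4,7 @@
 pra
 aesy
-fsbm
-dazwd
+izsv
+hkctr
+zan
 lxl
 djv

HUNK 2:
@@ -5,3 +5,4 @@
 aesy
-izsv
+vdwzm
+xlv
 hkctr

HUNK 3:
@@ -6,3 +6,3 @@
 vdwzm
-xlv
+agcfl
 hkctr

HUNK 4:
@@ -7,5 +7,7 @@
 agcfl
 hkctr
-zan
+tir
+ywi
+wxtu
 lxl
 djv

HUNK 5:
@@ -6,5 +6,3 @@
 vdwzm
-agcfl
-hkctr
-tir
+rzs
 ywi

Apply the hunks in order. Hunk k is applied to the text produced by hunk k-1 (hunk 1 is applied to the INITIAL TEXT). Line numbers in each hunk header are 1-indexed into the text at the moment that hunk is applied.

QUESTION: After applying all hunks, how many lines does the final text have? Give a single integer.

Answer: 11

Derivation:
Hunk 1: at line 4 remove [fsbm,dazwd] add [izsv,hkctr,zan] -> 10 lines: qavzf mdxtb djx pra aesy izsv hkctr zan lxl djv
Hunk 2: at line 5 remove [izsv] add [vdwzm,xlv] -> 11 lines: qavzf mdxtb djx pra aesy vdwzm xlv hkctr zan lxl djv
Hunk 3: at line 6 remove [xlv] add [agcfl] -> 11 lines: qavzf mdxtb djx pra aesy vdwzm agcfl hkctr zan lxl djv
Hunk 4: at line 7 remove [zan] add [tir,ywi,wxtu] -> 13 lines: qavzf mdxtb djx pra aesy vdwzm agcfl hkctr tir ywi wxtu lxl djv
Hunk 5: at line 6 remove [agcfl,hkctr,tir] add [rzs] -> 11 lines: qavzf mdxtb djx pra aesy vdwzm rzs ywi wxtu lxl djv
Final line count: 11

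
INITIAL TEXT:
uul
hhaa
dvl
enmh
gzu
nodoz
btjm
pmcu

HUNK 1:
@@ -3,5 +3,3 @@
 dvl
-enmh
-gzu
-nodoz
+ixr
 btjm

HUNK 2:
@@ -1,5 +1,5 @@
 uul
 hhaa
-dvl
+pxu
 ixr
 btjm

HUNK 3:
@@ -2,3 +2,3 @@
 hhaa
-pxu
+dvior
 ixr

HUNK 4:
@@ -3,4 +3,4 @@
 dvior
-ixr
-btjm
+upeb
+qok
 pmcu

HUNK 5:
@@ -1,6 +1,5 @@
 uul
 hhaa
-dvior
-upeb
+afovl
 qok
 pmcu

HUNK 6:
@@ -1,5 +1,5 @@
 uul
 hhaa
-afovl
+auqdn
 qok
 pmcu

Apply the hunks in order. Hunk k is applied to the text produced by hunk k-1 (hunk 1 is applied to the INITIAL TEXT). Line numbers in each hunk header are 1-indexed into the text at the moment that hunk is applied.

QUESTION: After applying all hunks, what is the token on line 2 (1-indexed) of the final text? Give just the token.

Answer: hhaa

Derivation:
Hunk 1: at line 3 remove [enmh,gzu,nodoz] add [ixr] -> 6 lines: uul hhaa dvl ixr btjm pmcu
Hunk 2: at line 1 remove [dvl] add [pxu] -> 6 lines: uul hhaa pxu ixr btjm pmcu
Hunk 3: at line 2 remove [pxu] add [dvior] -> 6 lines: uul hhaa dvior ixr btjm pmcu
Hunk 4: at line 3 remove [ixr,btjm] add [upeb,qok] -> 6 lines: uul hhaa dvior upeb qok pmcu
Hunk 5: at line 1 remove [dvior,upeb] add [afovl] -> 5 lines: uul hhaa afovl qok pmcu
Hunk 6: at line 1 remove [afovl] add [auqdn] -> 5 lines: uul hhaa auqdn qok pmcu
Final line 2: hhaa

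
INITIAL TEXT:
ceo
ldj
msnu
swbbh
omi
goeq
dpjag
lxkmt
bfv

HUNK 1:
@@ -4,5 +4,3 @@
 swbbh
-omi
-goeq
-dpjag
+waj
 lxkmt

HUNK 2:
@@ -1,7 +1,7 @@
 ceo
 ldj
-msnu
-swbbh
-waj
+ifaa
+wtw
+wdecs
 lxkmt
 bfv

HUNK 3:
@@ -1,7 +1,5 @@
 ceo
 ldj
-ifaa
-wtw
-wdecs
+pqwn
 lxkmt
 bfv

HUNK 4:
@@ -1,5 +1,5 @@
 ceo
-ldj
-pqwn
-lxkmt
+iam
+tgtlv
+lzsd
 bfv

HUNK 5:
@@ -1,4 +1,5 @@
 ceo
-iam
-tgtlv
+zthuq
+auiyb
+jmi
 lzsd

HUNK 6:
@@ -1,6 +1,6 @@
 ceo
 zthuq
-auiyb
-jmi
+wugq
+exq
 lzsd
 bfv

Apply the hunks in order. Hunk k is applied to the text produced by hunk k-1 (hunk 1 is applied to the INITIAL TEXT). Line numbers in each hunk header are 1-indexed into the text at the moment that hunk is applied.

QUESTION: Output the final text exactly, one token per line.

Hunk 1: at line 4 remove [omi,goeq,dpjag] add [waj] -> 7 lines: ceo ldj msnu swbbh waj lxkmt bfv
Hunk 2: at line 1 remove [msnu,swbbh,waj] add [ifaa,wtw,wdecs] -> 7 lines: ceo ldj ifaa wtw wdecs lxkmt bfv
Hunk 3: at line 1 remove [ifaa,wtw,wdecs] add [pqwn] -> 5 lines: ceo ldj pqwn lxkmt bfv
Hunk 4: at line 1 remove [ldj,pqwn,lxkmt] add [iam,tgtlv,lzsd] -> 5 lines: ceo iam tgtlv lzsd bfv
Hunk 5: at line 1 remove [iam,tgtlv] add [zthuq,auiyb,jmi] -> 6 lines: ceo zthuq auiyb jmi lzsd bfv
Hunk 6: at line 1 remove [auiyb,jmi] add [wugq,exq] -> 6 lines: ceo zthuq wugq exq lzsd bfv

Answer: ceo
zthuq
wugq
exq
lzsd
bfv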